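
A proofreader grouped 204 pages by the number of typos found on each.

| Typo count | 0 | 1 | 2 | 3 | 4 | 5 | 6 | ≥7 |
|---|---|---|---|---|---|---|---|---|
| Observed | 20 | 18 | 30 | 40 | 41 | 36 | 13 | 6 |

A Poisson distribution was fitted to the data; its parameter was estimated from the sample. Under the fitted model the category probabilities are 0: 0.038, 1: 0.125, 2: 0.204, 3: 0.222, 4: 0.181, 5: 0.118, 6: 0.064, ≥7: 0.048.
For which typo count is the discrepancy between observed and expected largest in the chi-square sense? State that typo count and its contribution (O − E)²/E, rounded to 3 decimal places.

Expected counts E_i = n·p_i: 204×0.038 = 7.752, 204×0.125 = 25.5, 204×0.204 = 41.616, 204×0.222 = 45.288, 204×0.181 = 36.924, 204×0.118 = 24.072, 204×0.064 = 13.056, 204×0.048 = 9.792.
0: (20 − 7.752)²/7.752 = 150.013504/7.752 = 19.3516
1: (18 − 25.5)²/25.5 = 56.25/25.5 = 2.2059
2: (30 − 41.616)²/41.616 = 134.931456/41.616 = 3.2423
3: (40 − 45.288)²/45.288 = 27.962944/45.288 = 0.6174
4: (41 − 36.924)²/36.924 = 16.613776/36.924 = 0.4499
5: (36 − 24.072)²/24.072 = 142.277184/24.072 = 5.9105
6: (13 − 13.056)²/13.056 = 0.003136/13.056 = 0.0002
≥7: (6 − 9.792)²/9.792 = 14.379264/9.792 = 1.4685
The largest term is for 0: 19.352.

0, 19.352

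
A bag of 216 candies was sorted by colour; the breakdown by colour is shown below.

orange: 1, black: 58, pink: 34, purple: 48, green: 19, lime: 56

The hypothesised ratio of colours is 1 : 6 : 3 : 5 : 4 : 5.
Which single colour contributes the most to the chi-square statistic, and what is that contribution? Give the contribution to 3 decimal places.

green, 8.028

Ratio total = 24. Expected counts: 216×1/24 = 9, 216×6/24 = 54, 216×3/24 = 27, 216×5/24 = 45, 216×4/24 = 36, 216×5/24 = 45.
χ² = (1−9)²/9 + (58−54)²/54 + (34−27)²/27 + (48−45)²/45 + (19−36)²/36 + (56−45)²/45
   = 7.1111 + 0.2963 + 1.8148 + 0.2000 + 8.0278 + 2.6889
The largest term is for green: 8.028.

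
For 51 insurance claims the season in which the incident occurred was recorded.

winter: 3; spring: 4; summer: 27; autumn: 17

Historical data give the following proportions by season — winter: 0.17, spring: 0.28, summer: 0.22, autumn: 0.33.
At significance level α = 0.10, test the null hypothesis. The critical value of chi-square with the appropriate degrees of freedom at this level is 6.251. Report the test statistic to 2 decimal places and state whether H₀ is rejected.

33.30; reject

Expected counts E_i = n·p_i: 51×0.17 = 8.67, 51×0.28 = 14.28, 51×0.22 = 11.22, 51×0.33 = 16.83.
winter: (3 − 8.67)²/8.67 = 32.1489/8.67 = 3.708
spring: (4 − 14.28)²/14.28 = 105.6784/14.28 = 7.400
summer: (27 − 11.22)²/11.22 = 249.0084/11.22 = 22.193
autumn: (17 − 16.83)²/16.83 = 0.0289/16.83 = 0.002
Sum = 33.30
df = 3. Since 33.30 > 6.251, we reject H₀.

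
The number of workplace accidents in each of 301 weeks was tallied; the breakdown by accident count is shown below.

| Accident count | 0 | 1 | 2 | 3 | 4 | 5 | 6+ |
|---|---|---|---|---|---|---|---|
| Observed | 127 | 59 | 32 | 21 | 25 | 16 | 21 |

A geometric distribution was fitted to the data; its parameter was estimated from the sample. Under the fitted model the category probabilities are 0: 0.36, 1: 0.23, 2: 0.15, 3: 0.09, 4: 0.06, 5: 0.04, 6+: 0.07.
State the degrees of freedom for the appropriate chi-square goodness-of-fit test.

5

There are k = 7 categories and 1 parameter estimated from the data, so df = 7 − 1 − 1 = 5.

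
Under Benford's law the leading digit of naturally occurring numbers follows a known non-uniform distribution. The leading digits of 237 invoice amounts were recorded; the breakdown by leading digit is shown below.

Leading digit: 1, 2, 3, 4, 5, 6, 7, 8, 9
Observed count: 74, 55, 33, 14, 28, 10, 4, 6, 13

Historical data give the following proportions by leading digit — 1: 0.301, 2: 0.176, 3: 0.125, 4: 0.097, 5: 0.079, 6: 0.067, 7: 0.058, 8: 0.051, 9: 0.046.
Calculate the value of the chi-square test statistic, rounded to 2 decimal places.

25.38

Expected counts E_i = n·p_i: 237×0.301 = 71.337, 237×0.176 = 41.712, 237×0.125 = 29.625, 237×0.097 = 22.989, 237×0.079 = 18.723, 237×0.067 = 15.879, 237×0.058 = 13.746, 237×0.051 = 12.087, 237×0.046 = 10.902.
cat         O        E   (O−E)²/E
1          74   71.337      0.099
2          55   41.712      4.233
3          33   29.625      0.384
4          14   22.989      3.515
5          28   18.723      4.597
6          10   15.879      2.177
7           4   13.746      6.910
8           6   12.087      3.065
9          13   10.902      0.404
Sum = 25.38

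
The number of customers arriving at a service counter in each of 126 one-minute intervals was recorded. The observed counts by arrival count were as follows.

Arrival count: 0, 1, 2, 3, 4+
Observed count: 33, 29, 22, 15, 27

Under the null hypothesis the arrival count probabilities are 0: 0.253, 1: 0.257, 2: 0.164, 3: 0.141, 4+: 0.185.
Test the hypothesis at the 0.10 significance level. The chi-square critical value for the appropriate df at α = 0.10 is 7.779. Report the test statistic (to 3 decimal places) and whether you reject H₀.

Expected counts E_i = n·p_i: 126×0.253 = 31.878, 126×0.257 = 32.382, 126×0.164 = 20.664, 126×0.141 = 17.766, 126×0.185 = 23.31.
χ² = (33−31.878)²/31.878 + (29−32.382)²/32.382 + (22−20.664)²/20.664 + (15−17.766)²/17.766 + (27−23.31)²/23.31
   = 0.0395 + 0.3532 + 0.0864 + 0.4306 + 0.5841
Sum = 1.494
df = 4. Since 1.494 < 7.779, we do not reject H₀.

1.494; do not reject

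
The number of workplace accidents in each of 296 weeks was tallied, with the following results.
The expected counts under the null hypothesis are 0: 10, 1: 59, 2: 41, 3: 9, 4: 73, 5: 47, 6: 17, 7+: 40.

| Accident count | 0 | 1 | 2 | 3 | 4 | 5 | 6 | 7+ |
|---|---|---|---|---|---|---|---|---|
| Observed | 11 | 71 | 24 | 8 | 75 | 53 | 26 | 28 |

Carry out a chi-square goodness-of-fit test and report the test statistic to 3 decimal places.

0: (11 − 10)²/10 = 1/10 = 0.1000
1: (71 − 59)²/59 = 144/59 = 2.4407
2: (24 − 41)²/41 = 289/41 = 7.0488
3: (8 − 9)²/9 = 1/9 = 0.1111
4: (75 − 73)²/73 = 4/73 = 0.0548
5: (53 − 47)²/47 = 36/47 = 0.7660
6: (26 − 17)²/17 = 81/17 = 4.7647
7+: (28 − 40)²/40 = 144/40 = 3.6000
Sum = 18.886

18.886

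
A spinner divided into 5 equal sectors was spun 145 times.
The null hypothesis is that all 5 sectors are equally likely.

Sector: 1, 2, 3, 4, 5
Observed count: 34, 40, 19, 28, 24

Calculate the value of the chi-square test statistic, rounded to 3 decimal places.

Expected count for each of the 5 categories: 145/5 = 29.
χ² = (34−29)²/29 + (40−29)²/29 + (19−29)²/29 + (28−29)²/29 + (24−29)²/29
   = 0.8621 + 4.1724 + 3.4483 + 0.0345 + 0.8621
Sum = 9.379

9.379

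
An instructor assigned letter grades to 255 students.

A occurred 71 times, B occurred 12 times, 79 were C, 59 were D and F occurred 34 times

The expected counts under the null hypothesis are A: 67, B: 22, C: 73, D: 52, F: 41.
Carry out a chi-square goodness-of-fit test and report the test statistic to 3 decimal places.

7.415

A: (71 − 67)²/67 = 16/67 = 0.2388
B: (12 − 22)²/22 = 100/22 = 4.5455
C: (79 − 73)²/73 = 36/73 = 0.4932
D: (59 − 52)²/52 = 49/52 = 0.9423
F: (34 − 41)²/41 = 49/41 = 1.1951
Sum = 7.415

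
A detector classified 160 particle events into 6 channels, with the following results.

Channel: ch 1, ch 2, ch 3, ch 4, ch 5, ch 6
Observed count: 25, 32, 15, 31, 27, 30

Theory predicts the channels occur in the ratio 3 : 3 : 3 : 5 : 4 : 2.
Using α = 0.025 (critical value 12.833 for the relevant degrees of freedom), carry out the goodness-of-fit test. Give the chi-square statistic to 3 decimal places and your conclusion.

21.140; reject

Ratio total = 20. Expected counts: 160×3/20 = 24, 160×3/20 = 24, 160×3/20 = 24, 160×5/20 = 40, 160×4/20 = 32, 160×2/20 = 16.
ch 1: (25 − 24)²/24 = 1/24 = 0.0417
ch 2: (32 − 24)²/24 = 64/24 = 2.6667
ch 3: (15 − 24)²/24 = 81/24 = 3.3750
ch 4: (31 − 40)²/40 = 81/40 = 2.0250
ch 5: (27 − 32)²/32 = 25/32 = 0.7813
ch 6: (30 − 16)²/16 = 196/16 = 12.2500
Sum = 21.140
df = 5. Since 21.140 > 12.833, we reject H₀.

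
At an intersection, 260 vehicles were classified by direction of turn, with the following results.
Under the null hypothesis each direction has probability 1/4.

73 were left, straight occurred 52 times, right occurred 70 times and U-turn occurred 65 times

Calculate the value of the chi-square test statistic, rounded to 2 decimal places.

Under H₀ each category has probability 1/4, so each expected count is 260/4 = 65.
χ² = (73−65)²/65 + (52−65)²/65 + (70−65)²/65 + (65−65)²/65
   = 0.985 + 2.600 + 0.385 + 0.000
Sum = 3.97

3.97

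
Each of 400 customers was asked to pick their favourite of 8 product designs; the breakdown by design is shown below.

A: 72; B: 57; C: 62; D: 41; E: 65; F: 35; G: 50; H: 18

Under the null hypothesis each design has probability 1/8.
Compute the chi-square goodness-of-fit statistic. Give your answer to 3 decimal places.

Expected count for each of the 8 categories: 400/8 = 50.
A: (72 − 50)²/50 = 484/50 = 9.6800
B: (57 − 50)²/50 = 49/50 = 0.9800
C: (62 − 50)²/50 = 144/50 = 2.8800
D: (41 − 50)²/50 = 81/50 = 1.6200
E: (65 − 50)²/50 = 225/50 = 4.5000
F: (35 − 50)²/50 = 225/50 = 4.5000
G: (50 − 50)²/50 = 0/50 = 0.0000
H: (18 − 50)²/50 = 1024/50 = 20.4800
Sum = 44.640

44.640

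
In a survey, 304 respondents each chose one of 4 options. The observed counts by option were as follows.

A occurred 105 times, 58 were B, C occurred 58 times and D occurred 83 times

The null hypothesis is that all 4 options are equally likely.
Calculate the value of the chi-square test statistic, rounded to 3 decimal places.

Expected count for each of the 4 categories: 304/4 = 76.
χ² = (105−76)²/76 + (58−76)²/76 + (58−76)²/76 + (83−76)²/76
   = 11.0658 + 4.2632 + 4.2632 + 0.6447
Sum = 20.237

20.237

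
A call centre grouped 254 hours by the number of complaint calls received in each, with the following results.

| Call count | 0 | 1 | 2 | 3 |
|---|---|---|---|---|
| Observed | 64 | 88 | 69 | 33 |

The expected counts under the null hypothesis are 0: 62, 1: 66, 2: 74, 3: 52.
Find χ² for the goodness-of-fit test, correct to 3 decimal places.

14.678

0: (64 − 62)²/62 = 4/62 = 0.0645
1: (88 − 66)²/66 = 484/66 = 7.3333
2: (69 − 74)²/74 = 25/74 = 0.3378
3: (33 − 52)²/52 = 361/52 = 6.9423
Sum = 14.678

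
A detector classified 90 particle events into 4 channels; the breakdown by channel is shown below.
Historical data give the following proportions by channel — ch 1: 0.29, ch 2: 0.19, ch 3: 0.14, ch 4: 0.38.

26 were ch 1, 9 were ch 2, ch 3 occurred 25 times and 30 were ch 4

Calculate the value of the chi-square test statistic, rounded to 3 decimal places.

16.556

Expected counts E_i = n·p_i: 90×0.29 = 26.1, 90×0.19 = 17.1, 90×0.14 = 12.6, 90×0.38 = 34.2.
ch 1: (26 − 26.1)²/26.1 = 0.01/26.1 = 0.0004
ch 2: (9 − 17.1)²/17.1 = 65.61/17.1 = 3.8368
ch 3: (25 − 12.6)²/12.6 = 153.76/12.6 = 12.2032
ch 4: (30 − 34.2)²/34.2 = 17.64/34.2 = 0.5158
Sum = 16.556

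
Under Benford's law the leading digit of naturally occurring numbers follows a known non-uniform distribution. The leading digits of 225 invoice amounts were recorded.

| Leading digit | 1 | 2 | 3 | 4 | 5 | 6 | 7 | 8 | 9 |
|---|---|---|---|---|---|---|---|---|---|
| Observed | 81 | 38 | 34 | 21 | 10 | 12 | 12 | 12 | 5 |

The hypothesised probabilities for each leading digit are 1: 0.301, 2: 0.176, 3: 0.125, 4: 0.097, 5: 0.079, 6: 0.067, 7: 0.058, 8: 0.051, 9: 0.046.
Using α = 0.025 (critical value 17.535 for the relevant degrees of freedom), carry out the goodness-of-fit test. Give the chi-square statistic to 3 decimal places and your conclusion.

Expected counts E_i = n·p_i: 225×0.301 = 67.725, 225×0.176 = 39.6, 225×0.125 = 28.125, 225×0.097 = 21.825, 225×0.079 = 17.775, 225×0.067 = 15.075, 225×0.058 = 13.05, 225×0.051 = 11.475, 225×0.046 = 10.35.
1: (81 − 67.725)²/67.725 = 176.225625/67.725 = 2.6021
2: (38 − 39.6)²/39.6 = 2.56/39.6 = 0.0646
3: (34 − 28.125)²/28.125 = 34.515625/28.125 = 1.2272
4: (21 − 21.825)²/21.825 = 0.680625/21.825 = 0.0312
5: (10 − 17.775)²/17.775 = 60.450625/17.775 = 3.4009
6: (12 − 15.075)²/15.075 = 9.455625/15.075 = 0.6272
7: (12 − 13.05)²/13.05 = 1.1025/13.05 = 0.0845
8: (12 − 11.475)²/11.475 = 0.275625/11.475 = 0.0240
9: (5 − 10.35)²/10.35 = 28.6225/10.35 = 2.7655
Sum = 10.827
df = 8. Since 10.827 < 17.535, we do not reject H₀.

10.827; do not reject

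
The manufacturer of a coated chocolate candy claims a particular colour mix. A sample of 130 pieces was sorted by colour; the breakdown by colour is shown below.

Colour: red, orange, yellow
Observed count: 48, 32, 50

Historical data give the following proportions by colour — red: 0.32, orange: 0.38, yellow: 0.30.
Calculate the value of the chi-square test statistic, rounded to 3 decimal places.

Expected counts E_i = n·p_i: 130×0.32 = 41.6, 130×0.38 = 49.4, 130×0.30 = 39.
red: (48 − 41.6)²/41.6 = 40.96/41.6 = 0.9846
orange: (32 − 49.4)²/49.4 = 302.76/49.4 = 6.1287
yellow: (50 − 39)²/39 = 121/39 = 3.1026
Sum = 10.216

10.216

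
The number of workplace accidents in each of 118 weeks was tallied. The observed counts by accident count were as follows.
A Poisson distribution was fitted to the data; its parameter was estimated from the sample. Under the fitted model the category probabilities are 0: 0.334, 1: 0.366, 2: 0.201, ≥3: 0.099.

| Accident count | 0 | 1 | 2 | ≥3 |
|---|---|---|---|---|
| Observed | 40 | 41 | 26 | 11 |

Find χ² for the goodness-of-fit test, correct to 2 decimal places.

Expected counts E_i = n·p_i: 118×0.334 = 39.412, 118×0.366 = 43.188, 118×0.201 = 23.718, 118×0.099 = 11.682.
χ² = (40−39.412)²/39.412 + (41−43.188)²/43.188 + (26−23.718)²/23.718 + (11−11.682)²/11.682
   = 0.009 + 0.111 + 0.220 + 0.040
Sum = 0.38

0.38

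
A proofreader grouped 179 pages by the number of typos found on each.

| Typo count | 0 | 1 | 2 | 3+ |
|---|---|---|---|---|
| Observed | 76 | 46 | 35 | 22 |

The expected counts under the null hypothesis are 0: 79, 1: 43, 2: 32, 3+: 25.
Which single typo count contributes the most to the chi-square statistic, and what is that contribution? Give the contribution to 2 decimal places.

3+, 0.36

cat         O        E   (O−E)²/E
0          76       79      0.114
1          46       43      0.209
2          35       32      0.281
3+         22       25      0.360
The largest term is for 3+: 0.36.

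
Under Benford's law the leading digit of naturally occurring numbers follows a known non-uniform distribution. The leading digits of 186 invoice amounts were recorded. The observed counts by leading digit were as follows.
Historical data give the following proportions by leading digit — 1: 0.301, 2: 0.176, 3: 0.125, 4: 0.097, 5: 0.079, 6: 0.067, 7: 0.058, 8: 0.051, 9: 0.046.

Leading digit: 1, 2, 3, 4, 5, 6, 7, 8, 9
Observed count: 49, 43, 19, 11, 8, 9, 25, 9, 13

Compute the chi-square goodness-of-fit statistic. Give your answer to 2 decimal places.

Expected counts E_i = n·p_i: 186×0.301 = 55.986, 186×0.176 = 32.736, 186×0.125 = 23.25, 186×0.097 = 18.042, 186×0.079 = 14.694, 186×0.067 = 12.462, 186×0.058 = 10.788, 186×0.051 = 9.486, 186×0.046 = 8.556.
χ² = (49−55.986)²/55.986 + (43−32.736)²/32.736 + (19−23.25)²/23.25 + (11−18.042)²/18.042 + (8−14.694)²/14.694 + (9−12.462)²/12.462 + (25−10.788)²/10.788 + (9−9.486)²/9.486 + (13−8.556)²/8.556
   = 0.872 + 3.218 + 0.777 + 2.749 + 3.050 + 0.962 + 18.723 + 0.025 + 2.308
Sum = 32.68

32.68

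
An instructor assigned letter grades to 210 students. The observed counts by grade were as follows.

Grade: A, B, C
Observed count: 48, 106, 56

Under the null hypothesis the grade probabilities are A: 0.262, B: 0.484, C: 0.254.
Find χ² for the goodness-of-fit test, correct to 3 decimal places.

1.215

Expected counts E_i = n·p_i: 210×0.262 = 55.02, 210×0.484 = 101.64, 210×0.254 = 53.34.
cat         O        E   (O−E)²/E
A          48    55.02     0.8957
B         106   101.64     0.1870
C          56    53.34     0.1327
Sum = 1.215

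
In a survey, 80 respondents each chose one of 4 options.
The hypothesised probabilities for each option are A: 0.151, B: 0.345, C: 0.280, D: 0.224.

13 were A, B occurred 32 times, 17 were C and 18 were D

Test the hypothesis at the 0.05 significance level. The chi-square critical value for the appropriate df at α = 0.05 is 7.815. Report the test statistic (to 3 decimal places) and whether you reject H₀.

Expected counts E_i = n·p_i: 80×0.151 = 12.08, 80×0.345 = 27.6, 80×0.280 = 22.4, 80×0.224 = 17.92.
cat         O        E   (O−E)²/E
A          13    12.08     0.0701
B          32     27.6     0.7014
C          17     22.4     1.3018
D          18    17.92     0.0004
Sum = 2.074
df = 3. Since 2.074 < 7.815, we do not reject H₀.

2.074; do not reject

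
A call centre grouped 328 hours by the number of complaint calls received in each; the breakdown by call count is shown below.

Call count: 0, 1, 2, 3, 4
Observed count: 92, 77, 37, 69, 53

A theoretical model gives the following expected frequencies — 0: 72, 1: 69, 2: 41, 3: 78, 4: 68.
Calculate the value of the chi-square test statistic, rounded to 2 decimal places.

χ² = (92−72)²/72 + (77−69)²/69 + (37−41)²/41 + (69−78)²/78 + (53−68)²/68
   = 5.556 + 0.928 + 0.390 + 1.038 + 3.309
Sum = 11.22

11.22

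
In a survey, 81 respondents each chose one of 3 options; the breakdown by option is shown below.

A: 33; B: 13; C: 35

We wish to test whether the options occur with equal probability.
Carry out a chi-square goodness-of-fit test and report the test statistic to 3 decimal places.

10.963

Under H₀ each category has probability 1/3, so each expected count is 81/3 = 27.
χ² = (33−27)²/27 + (13−27)²/27 + (35−27)²/27
   = 1.3333 + 7.2593 + 2.3704
Sum = 10.963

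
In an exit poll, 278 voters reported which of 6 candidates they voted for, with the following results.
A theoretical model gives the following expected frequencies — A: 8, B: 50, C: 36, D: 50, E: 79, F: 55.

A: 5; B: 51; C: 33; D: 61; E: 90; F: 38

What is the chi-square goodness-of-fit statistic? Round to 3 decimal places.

cat         O        E   (O−E)²/E
A           5        8     1.1250
B          51       50     0.0200
C          33       36     0.2500
D          61       50     2.4200
E          90       79     1.5316
F          38       55     5.2545
Sum = 10.601

10.601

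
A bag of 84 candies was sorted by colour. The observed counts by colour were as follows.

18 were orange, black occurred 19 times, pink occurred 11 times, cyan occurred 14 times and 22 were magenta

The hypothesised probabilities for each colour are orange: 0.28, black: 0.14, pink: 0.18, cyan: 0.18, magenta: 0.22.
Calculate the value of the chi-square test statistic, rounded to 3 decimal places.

7.629

Expected counts E_i = n·p_i: 84×0.28 = 23.52, 84×0.14 = 11.76, 84×0.18 = 15.12, 84×0.18 = 15.12, 84×0.22 = 18.48.
χ² = (18−23.52)²/23.52 + (19−11.76)²/11.76 + (11−15.12)²/15.12 + (14−15.12)²/15.12 + (22−18.48)²/18.48
   = 1.2955 + 4.4573 + 1.1226 + 0.0830 + 0.6705
Sum = 7.629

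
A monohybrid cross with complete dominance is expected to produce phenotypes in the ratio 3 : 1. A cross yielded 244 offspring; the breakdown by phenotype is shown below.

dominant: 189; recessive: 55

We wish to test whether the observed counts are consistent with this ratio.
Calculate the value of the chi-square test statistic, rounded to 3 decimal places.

Ratio total = 4. Expected counts: 244×3/4 = 183, 244×1/4 = 61.
cat            O        E   (O−E)²/E
dominant     189      183     0.1967
recessive     55       61     0.5902
Sum = 0.787

0.787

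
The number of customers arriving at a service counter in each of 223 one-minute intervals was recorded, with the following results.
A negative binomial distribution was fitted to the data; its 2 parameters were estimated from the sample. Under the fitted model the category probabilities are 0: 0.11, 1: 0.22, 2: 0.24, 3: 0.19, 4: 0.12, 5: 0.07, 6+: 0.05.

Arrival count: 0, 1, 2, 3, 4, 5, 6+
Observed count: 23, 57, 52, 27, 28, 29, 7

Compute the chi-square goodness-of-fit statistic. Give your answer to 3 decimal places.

20.087

Expected counts E_i = n·p_i: 223×0.11 = 24.53, 223×0.22 = 49.06, 223×0.24 = 53.52, 223×0.19 = 42.37, 223×0.12 = 26.76, 223×0.07 = 15.61, 223×0.05 = 11.15.
0: (23 − 24.53)²/24.53 = 2.3409/24.53 = 0.0954
1: (57 − 49.06)²/49.06 = 63.0436/49.06 = 1.2850
2: (52 − 53.52)²/53.52 = 2.3104/53.52 = 0.0432
3: (27 − 42.37)²/42.37 = 236.2369/42.37 = 5.5756
4: (28 − 26.76)²/26.76 = 1.5376/26.76 = 0.0575
5: (29 − 15.61)²/15.61 = 179.2921/15.61 = 11.4857
6+: (7 − 11.15)²/11.15 = 17.2225/11.15 = 1.5446
Sum = 20.087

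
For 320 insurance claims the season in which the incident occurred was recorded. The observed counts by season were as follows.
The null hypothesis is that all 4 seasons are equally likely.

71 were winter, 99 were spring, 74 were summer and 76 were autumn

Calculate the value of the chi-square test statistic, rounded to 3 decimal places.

Expected count for each of the 4 categories: 320/4 = 80.
cat         O        E   (O−E)²/E
winter     71       80     1.0125
spring     99       80     4.5125
summer     74       80     0.4500
autumn     76       80     0.2000
Sum = 6.175

6.175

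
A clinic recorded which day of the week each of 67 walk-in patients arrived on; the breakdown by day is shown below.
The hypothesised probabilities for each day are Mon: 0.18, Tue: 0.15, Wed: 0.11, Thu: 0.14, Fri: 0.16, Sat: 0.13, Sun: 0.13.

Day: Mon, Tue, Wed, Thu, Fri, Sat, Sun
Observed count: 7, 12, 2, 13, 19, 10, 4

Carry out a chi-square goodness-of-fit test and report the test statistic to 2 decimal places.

Expected counts E_i = n·p_i: 67×0.18 = 12.06, 67×0.15 = 10.05, 67×0.11 = 7.37, 67×0.14 = 9.38, 67×0.16 = 10.72, 67×0.13 = 8.71, 67×0.13 = 8.71.
χ² = (7−12.06)²/12.06 + (12−10.05)²/10.05 + (2−7.37)²/7.37 + (13−9.38)²/9.38 + (19−10.72)²/10.72 + (10−8.71)²/8.71 + (4−8.71)²/8.71
   = 2.123 + 0.378 + 3.913 + 1.397 + 6.395 + 0.191 + 2.547
Sum = 16.94

16.94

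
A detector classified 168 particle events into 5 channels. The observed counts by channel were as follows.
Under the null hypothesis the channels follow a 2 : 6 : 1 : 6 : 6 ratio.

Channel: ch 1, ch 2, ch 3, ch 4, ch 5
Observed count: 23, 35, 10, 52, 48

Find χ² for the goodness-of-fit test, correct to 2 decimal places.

7.42

Ratio total = 21. Expected counts: 168×2/21 = 16, 168×6/21 = 48, 168×1/21 = 8, 168×6/21 = 48, 168×6/21 = 48.
ch 1: (23 − 16)²/16 = 49/16 = 3.063
ch 2: (35 − 48)²/48 = 169/48 = 3.521
ch 3: (10 − 8)²/8 = 4/8 = 0.500
ch 4: (52 − 48)²/48 = 16/48 = 0.333
ch 5: (48 − 48)²/48 = 0/48 = 0.000
Sum = 7.42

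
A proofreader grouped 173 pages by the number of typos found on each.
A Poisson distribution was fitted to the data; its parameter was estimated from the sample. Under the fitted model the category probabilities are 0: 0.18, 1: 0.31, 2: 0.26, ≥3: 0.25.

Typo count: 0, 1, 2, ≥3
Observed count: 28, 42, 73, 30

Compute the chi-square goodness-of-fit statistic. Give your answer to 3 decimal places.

24.353

Expected counts E_i = n·p_i: 173×0.18 = 31.14, 173×0.31 = 53.63, 173×0.26 = 44.98, 173×0.25 = 43.25.
cat         O        E   (O−E)²/E
0          28    31.14     0.3166
1          42    53.63     2.5220
2          73    44.98    17.4549
≥3         30    43.25     4.0592
Sum = 24.353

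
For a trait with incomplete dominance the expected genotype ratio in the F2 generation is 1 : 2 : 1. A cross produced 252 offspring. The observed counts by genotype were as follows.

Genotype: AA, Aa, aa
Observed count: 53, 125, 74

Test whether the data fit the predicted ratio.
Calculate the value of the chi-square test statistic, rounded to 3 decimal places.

Ratio total = 4. Expected counts: 252×1/4 = 63, 252×2/4 = 126, 252×1/4 = 63.
cat         O        E   (O−E)²/E
AA         53       63     1.5873
Aa        125      126     0.0079
aa         74       63     1.9206
Sum = 3.516

3.516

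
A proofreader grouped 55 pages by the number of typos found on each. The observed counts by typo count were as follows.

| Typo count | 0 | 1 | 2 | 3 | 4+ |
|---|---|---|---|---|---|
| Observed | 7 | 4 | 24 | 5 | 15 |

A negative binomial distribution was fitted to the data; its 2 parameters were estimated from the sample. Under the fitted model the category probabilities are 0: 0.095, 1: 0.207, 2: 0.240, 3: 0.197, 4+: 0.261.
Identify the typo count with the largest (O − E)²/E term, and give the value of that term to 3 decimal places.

Expected counts E_i = n·p_i: 55×0.095 = 5.225, 55×0.207 = 11.385, 55×0.240 = 13.2, 55×0.197 = 10.835, 55×0.261 = 14.355.
0: (7 − 5.225)²/5.225 = 3.150625/5.225 = 0.6030
1: (4 − 11.385)²/11.385 = 54.538225/11.385 = 4.7904
2: (24 − 13.2)²/13.2 = 116.64/13.2 = 8.8364
3: (5 − 10.835)²/10.835 = 34.047225/10.835 = 3.1423
4+: (15 − 14.355)²/14.355 = 0.416025/14.355 = 0.0290
The largest term is for 2: 8.836.

2, 8.836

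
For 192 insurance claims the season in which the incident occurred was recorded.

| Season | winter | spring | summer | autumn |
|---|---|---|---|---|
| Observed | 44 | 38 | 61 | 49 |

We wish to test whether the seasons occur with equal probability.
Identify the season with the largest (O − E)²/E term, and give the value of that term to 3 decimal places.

Under H₀ each category has probability 1/4, so each expected count is 192/4 = 48.
winter: (44 − 48)²/48 = 16/48 = 0.3333
spring: (38 − 48)²/48 = 100/48 = 2.0833
summer: (61 − 48)²/48 = 169/48 = 3.5208
autumn: (49 − 48)²/48 = 1/48 = 0.0208
The largest term is for summer: 3.521.

summer, 3.521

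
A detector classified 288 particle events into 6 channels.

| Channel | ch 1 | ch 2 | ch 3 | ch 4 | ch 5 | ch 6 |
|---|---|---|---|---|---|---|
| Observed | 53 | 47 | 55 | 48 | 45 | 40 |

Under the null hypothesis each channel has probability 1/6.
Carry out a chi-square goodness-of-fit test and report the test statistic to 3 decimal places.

3.083

Under H₀ each category has probability 1/6, so each expected count is 288/6 = 48.
χ² = (53−48)²/48 + (47−48)²/48 + (55−48)²/48 + (48−48)²/48 + (45−48)²/48 + (40−48)²/48
   = 0.5208 + 0.0208 + 1.0208 + 0.0000 + 0.1875 + 1.3333
Sum = 3.083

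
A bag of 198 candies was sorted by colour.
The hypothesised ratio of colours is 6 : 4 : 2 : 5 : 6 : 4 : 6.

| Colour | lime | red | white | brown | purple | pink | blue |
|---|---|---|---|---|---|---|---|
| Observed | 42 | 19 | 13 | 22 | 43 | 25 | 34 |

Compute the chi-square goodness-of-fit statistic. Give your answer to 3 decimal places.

5.772

Ratio total = 33. Expected counts: 198×6/33 = 36, 198×4/33 = 24, 198×2/33 = 12, 198×5/33 = 30, 198×6/33 = 36, 198×4/33 = 24, 198×6/33 = 36.
cat         O        E   (O−E)²/E
lime       42       36     1.0000
red        19       24     1.0417
white      13       12     0.0833
brown      22       30     2.1333
purple     43       36     1.3611
pink       25       24     0.0417
blue       34       36     0.1111
Sum = 5.772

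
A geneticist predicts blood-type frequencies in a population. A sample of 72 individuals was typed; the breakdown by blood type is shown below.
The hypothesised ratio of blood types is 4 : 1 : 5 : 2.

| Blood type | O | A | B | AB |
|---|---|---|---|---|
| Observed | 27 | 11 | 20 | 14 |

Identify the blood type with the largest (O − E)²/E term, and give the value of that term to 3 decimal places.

A, 4.167

Ratio total = 12. Expected counts: 72×4/12 = 24, 72×1/12 = 6, 72×5/12 = 30, 72×2/12 = 12.
χ² = (27−24)²/24 + (11−6)²/6 + (20−30)²/30 + (14−12)²/12
   = 0.3750 + 4.1667 + 3.3333 + 0.3333
The largest term is for A: 4.167.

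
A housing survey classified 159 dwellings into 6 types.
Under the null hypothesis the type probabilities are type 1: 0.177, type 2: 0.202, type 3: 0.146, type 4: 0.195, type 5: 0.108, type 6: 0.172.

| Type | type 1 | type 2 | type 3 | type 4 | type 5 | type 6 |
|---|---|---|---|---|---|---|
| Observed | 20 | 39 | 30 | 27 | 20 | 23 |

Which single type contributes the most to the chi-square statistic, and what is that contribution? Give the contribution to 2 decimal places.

type 1, 2.36

Expected counts E_i = n·p_i: 159×0.177 = 28.143, 159×0.202 = 32.118, 159×0.146 = 23.214, 159×0.195 = 31.005, 159×0.108 = 17.172, 159×0.172 = 27.348.
cat         O        E   (O−E)²/E
type 1     20   28.143      2.356
type 2     39   32.118      1.475
type 3     30   23.214      1.984
type 4     27   31.005      0.517
type 5     20   17.172      0.466
type 6     23   27.348      0.691
The largest term is for type 1: 2.36.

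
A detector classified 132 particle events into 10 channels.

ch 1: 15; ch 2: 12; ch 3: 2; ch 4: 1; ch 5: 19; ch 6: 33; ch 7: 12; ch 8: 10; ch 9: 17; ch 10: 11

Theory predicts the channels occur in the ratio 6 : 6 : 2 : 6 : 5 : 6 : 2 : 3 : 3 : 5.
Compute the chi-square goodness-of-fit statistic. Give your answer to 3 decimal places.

49.078

Ratio total = 44. Expected counts: 132×6/44 = 18, 132×6/44 = 18, 132×2/44 = 6, 132×6/44 = 18, 132×5/44 = 15, 132×6/44 = 18, 132×2/44 = 6, 132×3/44 = 9, 132×3/44 = 9, 132×5/44 = 15.
ch 1: (15 − 18)²/18 = 9/18 = 0.5000
ch 2: (12 − 18)²/18 = 36/18 = 2.0000
ch 3: (2 − 6)²/6 = 16/6 = 2.6667
ch 4: (1 − 18)²/18 = 289/18 = 16.0556
ch 5: (19 − 15)²/15 = 16/15 = 1.0667
ch 6: (33 − 18)²/18 = 225/18 = 12.5000
ch 7: (12 − 6)²/6 = 36/6 = 6.0000
ch 8: (10 − 9)²/9 = 1/9 = 0.1111
ch 9: (17 − 9)²/9 = 64/9 = 7.1111
ch 10: (11 − 15)²/15 = 16/15 = 1.0667
Sum = 49.078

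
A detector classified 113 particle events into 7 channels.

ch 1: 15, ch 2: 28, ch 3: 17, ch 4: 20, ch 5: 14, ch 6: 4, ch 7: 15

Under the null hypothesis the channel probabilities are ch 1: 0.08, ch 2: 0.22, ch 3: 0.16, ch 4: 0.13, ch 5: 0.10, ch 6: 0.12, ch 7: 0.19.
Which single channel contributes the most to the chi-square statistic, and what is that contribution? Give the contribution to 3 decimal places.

Expected counts E_i = n·p_i: 113×0.08 = 9.04, 113×0.22 = 24.86, 113×0.16 = 18.08, 113×0.13 = 14.69, 113×0.10 = 11.3, 113×0.12 = 13.56, 113×0.19 = 21.47.
ch 1: (15 − 9.04)²/9.04 = 35.5216/9.04 = 3.9294
ch 2: (28 − 24.86)²/24.86 = 9.8596/24.86 = 0.3966
ch 3: (17 − 18.08)²/18.08 = 1.1664/18.08 = 0.0645
ch 4: (20 − 14.69)²/14.69 = 28.1961/14.69 = 1.9194
ch 5: (14 − 11.3)²/11.3 = 7.29/11.3 = 0.6451
ch 6: (4 − 13.56)²/13.56 = 91.3936/13.56 = 6.7399
ch 7: (15 − 21.47)²/21.47 = 41.8609/21.47 = 1.9497
The largest term is for ch 6: 6.740.

ch 6, 6.740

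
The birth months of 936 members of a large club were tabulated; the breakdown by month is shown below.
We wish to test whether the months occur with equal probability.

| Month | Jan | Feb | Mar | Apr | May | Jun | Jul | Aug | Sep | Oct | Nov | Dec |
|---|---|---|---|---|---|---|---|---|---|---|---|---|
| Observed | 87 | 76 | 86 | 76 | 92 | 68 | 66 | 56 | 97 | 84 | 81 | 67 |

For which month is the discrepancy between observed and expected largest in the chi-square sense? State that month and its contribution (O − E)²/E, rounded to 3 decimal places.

Aug, 6.205

Expected count for each of the 12 categories: 936/12 = 78.
χ² = (87−78)²/78 + (76−78)²/78 + (86−78)²/78 + (76−78)²/78 + (92−78)²/78 + (68−78)²/78 + (66−78)²/78 + (56−78)²/78 + (97−78)²/78 + (84−78)²/78 + (81−78)²/78 + (67−78)²/78
   = 1.0385 + 0.0513 + 0.8205 + 0.0513 + 2.5128 + 1.2821 + 1.8462 + 6.2051 + 4.6282 + 0.4615 + 0.1154 + 1.5513
The largest term is for Aug: 6.205.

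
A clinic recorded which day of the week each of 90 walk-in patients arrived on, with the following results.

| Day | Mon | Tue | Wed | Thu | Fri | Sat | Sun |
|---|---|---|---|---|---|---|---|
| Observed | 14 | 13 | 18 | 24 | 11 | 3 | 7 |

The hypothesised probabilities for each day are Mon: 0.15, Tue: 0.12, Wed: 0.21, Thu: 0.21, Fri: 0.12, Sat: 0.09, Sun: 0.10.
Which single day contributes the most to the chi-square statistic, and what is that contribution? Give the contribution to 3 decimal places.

Sat, 3.211

Expected counts E_i = n·p_i: 90×0.15 = 13.5, 90×0.12 = 10.8, 90×0.21 = 18.9, 90×0.21 = 18.9, 90×0.12 = 10.8, 90×0.09 = 8.1, 90×0.10 = 9.
cat         O        E   (O−E)²/E
Mon        14     13.5     0.0185
Tue        13     10.8     0.4481
Wed        18     18.9     0.0429
Thu        24     18.9     1.3762
Fri        11     10.8     0.0037
Sat         3      8.1     3.2111
Sun         7        9     0.4444
The largest term is for Sat: 3.211.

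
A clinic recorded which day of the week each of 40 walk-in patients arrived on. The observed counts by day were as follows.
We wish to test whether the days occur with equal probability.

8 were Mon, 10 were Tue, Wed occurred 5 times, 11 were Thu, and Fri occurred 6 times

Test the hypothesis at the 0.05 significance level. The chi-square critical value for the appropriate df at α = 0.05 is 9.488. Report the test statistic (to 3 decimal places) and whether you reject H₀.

3.250; do not reject

Under H₀ each category has probability 1/5, so each expected count is 40/5 = 8.
χ² = (8−8)²/8 + (10−8)²/8 + (5−8)²/8 + (11−8)²/8 + (6−8)²/8
   = 0.0000 + 0.5000 + 1.1250 + 1.1250 + 0.5000
Sum = 3.250
df = 4. Since 3.250 < 9.488, we do not reject H₀.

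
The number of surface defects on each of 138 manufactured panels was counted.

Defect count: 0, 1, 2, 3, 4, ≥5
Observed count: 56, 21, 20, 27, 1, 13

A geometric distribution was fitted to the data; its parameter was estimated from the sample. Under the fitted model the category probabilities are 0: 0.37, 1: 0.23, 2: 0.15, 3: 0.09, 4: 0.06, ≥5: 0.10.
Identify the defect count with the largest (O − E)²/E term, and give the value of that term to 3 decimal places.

Expected counts E_i = n·p_i: 138×0.37 = 51.06, 138×0.23 = 31.74, 138×0.15 = 20.7, 138×0.09 = 12.42, 138×0.06 = 8.28, 138×0.10 = 13.8.
cat         O        E   (O−E)²/E
0          56    51.06     0.4779
1          21    31.74     3.6341
2          20     20.7     0.0237
3          27    12.42    17.1157
4           1     8.28     6.4008
≥5         13     13.8     0.0464
The largest term is for 3: 17.116.

3, 17.116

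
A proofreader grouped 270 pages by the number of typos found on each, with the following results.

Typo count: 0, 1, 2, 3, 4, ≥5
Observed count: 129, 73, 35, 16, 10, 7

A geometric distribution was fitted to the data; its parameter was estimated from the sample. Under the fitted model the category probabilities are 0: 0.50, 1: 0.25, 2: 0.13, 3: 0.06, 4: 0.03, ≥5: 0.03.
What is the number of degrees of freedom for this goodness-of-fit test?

There are k = 6 categories and 1 parameter estimated from the data, so df = 6 − 1 − 1 = 4.

4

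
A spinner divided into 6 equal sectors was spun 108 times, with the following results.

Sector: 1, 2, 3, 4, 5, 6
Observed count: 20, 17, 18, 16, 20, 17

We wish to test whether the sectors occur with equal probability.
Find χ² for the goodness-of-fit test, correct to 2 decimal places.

0.78

Expected count for each of the 6 categories: 108/6 = 18.
cat         O        E   (O−E)²/E
1          20       18      0.222
2          17       18      0.056
3          18       18      0.000
4          16       18      0.222
5          20       18      0.222
6          17       18      0.056
Sum = 0.78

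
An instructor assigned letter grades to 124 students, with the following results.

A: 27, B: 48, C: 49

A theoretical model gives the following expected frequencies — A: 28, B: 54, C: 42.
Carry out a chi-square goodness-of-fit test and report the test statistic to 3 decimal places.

1.869

cat         O        E   (O−E)²/E
A          27       28     0.0357
B          48       54     0.6667
C          49       42     1.1667
Sum = 1.869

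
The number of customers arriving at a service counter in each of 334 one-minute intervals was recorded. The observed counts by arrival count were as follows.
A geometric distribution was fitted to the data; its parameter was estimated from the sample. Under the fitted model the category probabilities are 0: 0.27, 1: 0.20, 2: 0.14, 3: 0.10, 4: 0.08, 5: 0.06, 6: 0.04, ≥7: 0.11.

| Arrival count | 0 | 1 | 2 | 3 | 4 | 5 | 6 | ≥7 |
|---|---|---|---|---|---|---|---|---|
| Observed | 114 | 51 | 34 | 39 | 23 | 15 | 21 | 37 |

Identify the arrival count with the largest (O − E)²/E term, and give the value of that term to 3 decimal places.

0, 6.292

Expected counts E_i = n·p_i: 334×0.27 = 90.18, 334×0.20 = 66.8, 334×0.14 = 46.76, 334×0.10 = 33.4, 334×0.08 = 26.72, 334×0.06 = 20.04, 334×0.04 = 13.36, 334×0.11 = 36.74.
cat         O        E   (O−E)²/E
0         114    90.18     6.2918
1          51     66.8     3.7371
2          34    46.76     3.4820
3          39     33.4     0.9389
4          23    26.72     0.5179
5          15    20.04     1.2675
6          21    13.36     4.3690
≥7         37    36.74     0.0018
The largest term is for 0: 6.292.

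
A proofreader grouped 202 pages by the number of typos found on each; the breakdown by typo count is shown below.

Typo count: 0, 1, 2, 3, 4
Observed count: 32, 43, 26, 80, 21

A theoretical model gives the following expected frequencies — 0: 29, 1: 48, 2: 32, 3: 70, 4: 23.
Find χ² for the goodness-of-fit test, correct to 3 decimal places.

3.559

cat         O        E   (O−E)²/E
0          32       29     0.3103
1          43       48     0.5208
2          26       32     1.1250
3          80       70     1.4286
4          21       23     0.1739
Sum = 3.559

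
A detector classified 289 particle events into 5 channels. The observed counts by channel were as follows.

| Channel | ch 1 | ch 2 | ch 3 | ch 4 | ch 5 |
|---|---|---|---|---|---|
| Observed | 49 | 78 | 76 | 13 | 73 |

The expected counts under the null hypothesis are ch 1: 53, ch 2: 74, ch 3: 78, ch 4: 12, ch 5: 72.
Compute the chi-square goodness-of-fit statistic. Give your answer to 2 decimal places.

χ² = (49−53)²/53 + (78−74)²/74 + (76−78)²/78 + (13−12)²/12 + (73−72)²/72
   = 0.302 + 0.216 + 0.051 + 0.083 + 0.014
Sum = 0.67

0.67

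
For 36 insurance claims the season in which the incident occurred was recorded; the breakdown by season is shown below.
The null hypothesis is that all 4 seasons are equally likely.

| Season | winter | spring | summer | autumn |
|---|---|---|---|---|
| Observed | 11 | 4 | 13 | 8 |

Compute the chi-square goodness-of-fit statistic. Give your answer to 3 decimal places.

Under H₀ each category has probability 1/4, so each expected count is 36/4 = 9.
χ² = (11−9)²/9 + (4−9)²/9 + (13−9)²/9 + (8−9)²/9
   = 0.4444 + 2.7778 + 1.7778 + 0.1111
Sum = 5.111

5.111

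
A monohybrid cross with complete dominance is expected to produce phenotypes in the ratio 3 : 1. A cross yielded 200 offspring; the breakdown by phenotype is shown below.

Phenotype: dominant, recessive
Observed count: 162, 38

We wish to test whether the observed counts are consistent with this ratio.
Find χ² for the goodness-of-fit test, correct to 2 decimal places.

3.84

Ratio total = 4. Expected counts: 200×3/4 = 150, 200×1/4 = 50.
cat            O        E   (O−E)²/E
dominant     162      150      0.960
recessive     38       50      2.880
Sum = 3.84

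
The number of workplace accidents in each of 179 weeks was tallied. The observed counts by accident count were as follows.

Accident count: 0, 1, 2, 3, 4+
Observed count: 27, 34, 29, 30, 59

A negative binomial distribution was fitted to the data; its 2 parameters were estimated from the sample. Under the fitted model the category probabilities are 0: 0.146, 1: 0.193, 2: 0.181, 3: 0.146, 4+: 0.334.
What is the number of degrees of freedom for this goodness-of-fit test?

2

There are k = 5 categories and 2 parameters estimated from the data, so df = 5 − 1 − 2 = 2.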